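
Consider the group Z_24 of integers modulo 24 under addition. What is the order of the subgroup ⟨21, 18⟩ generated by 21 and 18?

8

|⟨21⟩| = 8 and |⟨18⟩| = 4, so |H| is a multiple of lcm(8, 4) = 8 and divides |G| = 24.
Closing under the operation: H = {0, 3, 6, 9, 12, 15, 18, 21}, so |H| = 8.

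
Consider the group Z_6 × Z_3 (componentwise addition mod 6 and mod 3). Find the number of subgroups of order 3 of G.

4

|G| = 18 and 3 | 18, so subgroups of order 3 are possible by Lagrange.
The subgroups of order 3 are: {(0,0), (0,1), (0,2)}; {(0,0), (2,0), (4,0)}; {(0,0), (2,1), (4,2)}; {(0,0), (2,2), (4,1)}.
So G has 4 subgroups of order 3.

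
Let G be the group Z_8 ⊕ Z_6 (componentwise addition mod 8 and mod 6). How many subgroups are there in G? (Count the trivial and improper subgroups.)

|G| = 48, so by Lagrange every subgroup order divides 48. Divisors: 1, 2, 3, 4, 6, 8, 12, 16, 24, 48.
Subgroups by order — order 1: 1; order 2: 3; order 3: 1; order 4: 3; order 6: 3; order 8: 3; order 12: 3; order 16: 1; order 24: 3; order 48: 1.
Total: 1 + 3 + 1 + 3 + 3 + 3 + 3 + 1 + 3 + 1 = 22.

22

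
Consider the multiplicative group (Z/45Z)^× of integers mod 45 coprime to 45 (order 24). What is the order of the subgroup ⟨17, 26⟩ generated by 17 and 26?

|⟨17⟩| = 4 and |⟨26⟩| = 2, so |H| is a multiple of lcm(4, 2) = 4 and divides |G| = 24.
Closing under the operation: H = {1, 8, 17, 19, 26, 28, 37, 44}, so |H| = 8.

8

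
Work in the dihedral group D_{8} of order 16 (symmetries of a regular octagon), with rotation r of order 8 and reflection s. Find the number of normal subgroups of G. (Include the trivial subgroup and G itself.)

7

G has 19 subgroups. Checking conjugation-invariance by order — order 1: 1/1 normal; order 2: 1/9 normal; order 4: 1/5 normal; order 8: 3/3 normal; order 16: 1/1 normal.
Total normal subgroups: 7.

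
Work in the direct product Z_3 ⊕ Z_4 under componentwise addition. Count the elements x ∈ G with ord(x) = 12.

An element (a,b) has order lcm(ord(a), ord(b)); count pairs with lcm equal to 12.
Enumerating gives 4 such elements.

4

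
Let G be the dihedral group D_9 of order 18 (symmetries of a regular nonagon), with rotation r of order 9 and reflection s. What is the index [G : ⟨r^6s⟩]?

9

|⟨r^6s⟩| = 2 and |G| = 18.
By Lagrange, [G : H] = |G|/|H| = 18/2 = 9.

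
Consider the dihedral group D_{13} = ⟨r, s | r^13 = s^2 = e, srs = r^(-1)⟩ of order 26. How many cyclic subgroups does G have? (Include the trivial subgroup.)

15

Each element a generates a cyclic subgroup ⟨a⟩; distinct elements may generate the same one (a cyclic group of order d has φ(d) generators).
Cyclic subgroups by order — order 1: 1; order 2: 13; order 13: 1.
Total: 15.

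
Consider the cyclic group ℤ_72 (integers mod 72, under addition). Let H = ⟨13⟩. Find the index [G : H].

1

|⟨13⟩| = 72 and |G| = 72.
By Lagrange, [G : H] = |G|/|H| = 72/72 = 1.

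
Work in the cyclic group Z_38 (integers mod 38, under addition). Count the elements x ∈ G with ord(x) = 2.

In a cyclic group of order 38, the number of elements of order d (for d | 38) is φ(d).
φ(2) = 1.

1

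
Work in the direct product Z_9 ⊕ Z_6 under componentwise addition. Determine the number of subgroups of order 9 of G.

|G| = 54 and 9 | 54, so subgroups of order 9 are possible by Lagrange.
The subgroups of order 9 are: {(0,0), (0,2), (0,4), (3,0), (3,2), (3,4), (6,0), (6,2), (6,4)}; {(0,0), (1,0), (2,0), (3,0), (4,0), (5,0), (6,0), (7,0), (8,0)}; {(0,0), (1,2), (2,4), (3,0), (4,2), (5,4), (6,0), (7,2), (8,4)}; {(0,0), (1,4), (2,2), (3,0), (4,4), (5,2), (6,0), (7,4), (8,2)}.
So G has 4 subgroups of order 9.

4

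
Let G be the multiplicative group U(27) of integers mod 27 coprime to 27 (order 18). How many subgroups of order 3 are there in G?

|G| = 18 and 3 | 18, so subgroups of order 3 are possible by Lagrange.
The subgroups of order 3 are: {1, 10, 19}.
So G has 1 subgroup of order 3.

1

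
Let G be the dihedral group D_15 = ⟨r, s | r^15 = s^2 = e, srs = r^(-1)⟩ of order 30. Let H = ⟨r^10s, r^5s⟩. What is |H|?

6

|⟨r^10s⟩| = 2 and |⟨r^5s⟩| = 2, so |H| is a multiple of lcm(2, 2) = 2 and divides |G| = 30.
Closing under the operation: H = {e, r^5, r^10, s, r^5s, r^10s}, so |H| = 6.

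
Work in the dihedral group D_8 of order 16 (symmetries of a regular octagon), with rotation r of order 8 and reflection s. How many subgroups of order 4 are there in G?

|G| = 16 and 4 | 16, so subgroups of order 4 are possible by Lagrange.
The subgroups of order 4 are: {e, r^2, r^4, r^6}; {e, r^4, r^2s, r^6s}; {e, r^4, r^3s, r^7s}; {e, r^4, s, r^4s}; … (5 in all).
So G has 5 subgroups of order 4.

5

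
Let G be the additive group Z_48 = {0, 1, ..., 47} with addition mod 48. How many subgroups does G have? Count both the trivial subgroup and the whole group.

10

A cyclic group of order 48 has exactly one subgroup for each divisor of 48.
Divisors of 48: 1, 2, 3, 4, 6, 8, 12, 16, 24, 48.
So Z_48 has 10 subgroups.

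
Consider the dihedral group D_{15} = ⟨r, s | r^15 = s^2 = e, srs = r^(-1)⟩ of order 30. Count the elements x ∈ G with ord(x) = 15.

8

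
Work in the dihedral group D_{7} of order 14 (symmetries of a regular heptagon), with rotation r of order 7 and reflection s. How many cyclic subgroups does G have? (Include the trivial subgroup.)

9

A cyclic subgroup of order d is generated by each of its φ(d) elements of order d, so the cyclic subgroups of order d number (#elements of order d)/φ(d).
Cyclic subgroups by order — order 1: 1; order 2: 7; order 7: 1.
Total: 9.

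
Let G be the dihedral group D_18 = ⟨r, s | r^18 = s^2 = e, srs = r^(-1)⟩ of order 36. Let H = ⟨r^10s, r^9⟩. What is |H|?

4

|⟨r^10s⟩| = 2 and |⟨r^9⟩| = 2, so |H| is a multiple of lcm(2, 2) = 2 and divides |G| = 36.
Closing under the operation: H = {e, r^9, rs, r^10s}, so |H| = 4.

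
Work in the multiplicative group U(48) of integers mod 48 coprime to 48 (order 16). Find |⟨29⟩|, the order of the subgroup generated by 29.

4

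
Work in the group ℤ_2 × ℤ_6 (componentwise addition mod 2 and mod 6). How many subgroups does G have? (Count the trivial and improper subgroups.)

|G| = 12, so by Lagrange every subgroup order divides 12. Divisors: 1, 2, 3, 4, 6, 12.
Subgroups by order — order 1: 1; order 2: 3; order 3: 1; order 4: 1; order 6: 3; order 12: 1.
Total: 1 + 3 + 1 + 1 + 3 + 1 = 10.

10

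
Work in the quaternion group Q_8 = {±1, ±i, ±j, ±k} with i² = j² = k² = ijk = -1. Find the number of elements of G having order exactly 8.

0

No element of G has order 8 (even though 8 | 8).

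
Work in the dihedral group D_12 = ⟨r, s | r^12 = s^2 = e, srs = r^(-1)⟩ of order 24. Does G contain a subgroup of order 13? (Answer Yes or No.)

13 does not divide |G| = 24, so by Lagrange no subgroup of order 13 exists.

No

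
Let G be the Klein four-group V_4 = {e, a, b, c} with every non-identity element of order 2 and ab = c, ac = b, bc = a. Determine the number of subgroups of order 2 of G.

|G| = 4 and 2 | 4, so subgroups of order 2 are possible by Lagrange.
The subgroups of order 2 are: {e, a}; {e, b}; {e, c}.
So G has 3 subgroups of order 2.

3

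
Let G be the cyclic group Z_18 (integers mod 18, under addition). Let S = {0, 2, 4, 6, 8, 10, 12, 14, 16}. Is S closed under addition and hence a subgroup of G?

Yes

|S| = 9 divides |G| = 18, consistent with Lagrange.
S contains the identity, every element's inverse is in S, and S is closed under +: it is a subgroup.
In fact S = ⟨2⟩.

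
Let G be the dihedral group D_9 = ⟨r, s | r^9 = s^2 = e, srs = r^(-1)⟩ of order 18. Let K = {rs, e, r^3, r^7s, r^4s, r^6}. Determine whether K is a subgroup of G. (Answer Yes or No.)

|K| = 6 divides |G| = 18, consistent with Lagrange.
K contains the identity, every element's inverse is in K, and K is closed under ·: it is a subgroup.

Yes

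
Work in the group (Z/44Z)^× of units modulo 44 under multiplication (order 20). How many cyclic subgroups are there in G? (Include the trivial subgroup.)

8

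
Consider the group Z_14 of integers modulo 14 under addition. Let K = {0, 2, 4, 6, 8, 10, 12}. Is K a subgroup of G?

Yes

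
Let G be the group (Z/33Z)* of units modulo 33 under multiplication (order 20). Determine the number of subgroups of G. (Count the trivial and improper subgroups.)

10

|G| = 20, so by Lagrange every subgroup order divides 20. Divisors: 1, 2, 4, 5, 10, 20.
Subgroups by order — order 1: 1; order 2: 3; order 4: 1; order 5: 1; order 10: 3; order 20: 1.
Total: 1 + 3 + 1 + 1 + 3 + 1 = 10.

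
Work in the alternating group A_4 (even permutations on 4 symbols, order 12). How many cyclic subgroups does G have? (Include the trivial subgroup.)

A cyclic subgroup of order d is generated by each of its φ(d) elements of order d, so the cyclic subgroups of order d number (#elements of order d)/φ(d).
Cyclic subgroups by order — order 1: 1; order 2: 3; order 3: 4.
Total: 8.

8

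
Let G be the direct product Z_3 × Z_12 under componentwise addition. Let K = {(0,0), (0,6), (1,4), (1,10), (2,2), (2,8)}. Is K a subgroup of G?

Yes

|K| = 6 divides |G| = 36, consistent with Lagrange.
K contains the identity, every element's inverse is in K, and K is closed under +: it is a subgroup.
In fact K = ⟨(2,2)⟩.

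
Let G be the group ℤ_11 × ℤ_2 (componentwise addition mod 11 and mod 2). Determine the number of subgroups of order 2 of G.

1

|G| = 22 and 2 | 22, so subgroups of order 2 are possible by Lagrange.
The subgroups of order 2 are: {(0,0), (0,1)}.
So G has 1 subgroup of order 2.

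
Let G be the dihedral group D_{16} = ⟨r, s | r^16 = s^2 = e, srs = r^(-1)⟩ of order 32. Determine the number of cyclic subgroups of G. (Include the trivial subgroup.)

21

Group the elements of G by the cyclic subgroup they generate; each cyclic subgroup of order d accounts for φ(d) elements.
Cyclic subgroups by order — order 1: 1; order 2: 17; order 4: 1; order 8: 1; order 16: 1.
Total: 21.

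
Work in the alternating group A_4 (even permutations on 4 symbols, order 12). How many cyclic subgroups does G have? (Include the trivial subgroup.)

A cyclic subgroup of order d is generated by each of its φ(d) elements of order d, so the cyclic subgroups of order d number (#elements of order d)/φ(d).
Cyclic subgroups by order — order 1: 1; order 2: 3; order 3: 4.
Total: 8.

8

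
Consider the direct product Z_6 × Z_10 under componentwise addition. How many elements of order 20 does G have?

An element (a,b) has order lcm(ord(a), ord(b)); count pairs with lcm equal to 20.
Enumerating gives 0 such elements.

0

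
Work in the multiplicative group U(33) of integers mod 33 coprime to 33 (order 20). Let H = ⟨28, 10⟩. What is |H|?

10

|⟨28⟩| = 10 and |⟨10⟩| = 2, so |H| is a multiple of lcm(10, 2) = 10 and divides |G| = 20.
Closing under the operation: H = {1, 4, 7, 10, 13, 16, 19, 25, 28, 31}, so |H| = 10.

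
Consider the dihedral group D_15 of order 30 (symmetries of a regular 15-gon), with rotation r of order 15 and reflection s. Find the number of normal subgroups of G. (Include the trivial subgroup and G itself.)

G has 28 subgroups. Checking conjugation-invariance by order — order 1: 1/1 normal; order 2: 0/15 normal; order 3: 1/1 normal; order 5: 1/1 normal; order 6: 0/5 normal; order 10: 0/3 normal; order 15: 1/1 normal; order 30: 1/1 normal.
Total normal subgroups: 5.

5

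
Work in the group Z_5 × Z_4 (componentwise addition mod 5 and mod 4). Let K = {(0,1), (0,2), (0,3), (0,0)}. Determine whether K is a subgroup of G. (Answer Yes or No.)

|K| = 4 divides |G| = 20, consistent with Lagrange.
K contains the identity, every element's inverse is in K, and K is closed under +: it is a subgroup.
In fact K = ⟨(0,1)⟩.

Yes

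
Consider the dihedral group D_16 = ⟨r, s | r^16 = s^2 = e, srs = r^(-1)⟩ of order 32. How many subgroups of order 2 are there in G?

17

|G| = 32 and 2 | 32, so subgroups of order 2 are possible by Lagrange.
The subgroups of order 2 are: {e, r^10s}; {e, r^11s}; {e, r^12s}; {e, r^13s}; … (17 in all).
So G has 17 subgroups of order 2.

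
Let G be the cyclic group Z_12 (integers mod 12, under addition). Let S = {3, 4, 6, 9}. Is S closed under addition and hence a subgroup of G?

No

The identity 0 ∉ S, so S is not a subgroup.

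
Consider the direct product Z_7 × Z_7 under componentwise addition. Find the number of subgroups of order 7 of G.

8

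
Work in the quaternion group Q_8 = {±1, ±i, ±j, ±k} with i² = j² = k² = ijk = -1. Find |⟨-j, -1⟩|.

|⟨-j⟩| = 4 and |⟨-1⟩| = 2, so |H| is a multiple of lcm(4, 2) = 4 and divides |G| = 8.
Closing under the operation: H = {1, -1, j, -j}, so |H| = 4.

4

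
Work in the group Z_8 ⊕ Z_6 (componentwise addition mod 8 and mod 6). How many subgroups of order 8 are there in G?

|G| = 48 and 8 | 48, so subgroups of order 8 are possible by Lagrange.
The subgroups of order 8 are: {(0,0), (0,3), (2,0), (2,3), (4,0), (4,3), (6,0), (6,3)}; {(0,0), (1,0), (2,0), (3,0), (4,0), (5,0), (6,0), (7,0)}; {(0,0), (1,3), (2,0), (3,3), (4,0), (5,3), (6,0), (7,3)}.
So G has 3 subgroups of order 8.

3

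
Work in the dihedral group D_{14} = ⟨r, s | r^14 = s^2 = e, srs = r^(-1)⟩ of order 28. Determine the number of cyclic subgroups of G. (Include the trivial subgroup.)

18

A cyclic subgroup of order d is generated by each of its φ(d) elements of order d, so the cyclic subgroups of order d number (#elements of order d)/φ(d).
Cyclic subgroups by order — order 1: 1; order 2: 15; order 7: 1; order 14: 1.
Total: 18.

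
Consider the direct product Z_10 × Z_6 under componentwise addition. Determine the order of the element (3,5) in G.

30

The order of (3,5) in Z_10 × Z_6 is lcm(ord(3) in Z_10, ord(5) in Z_6).
ord(3) = 10 and ord(5) = 6, so |⟨(3,5)⟩| = lcm(10, 6) = 30.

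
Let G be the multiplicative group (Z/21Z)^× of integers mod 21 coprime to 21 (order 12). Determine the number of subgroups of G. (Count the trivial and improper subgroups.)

|G| = 12, so by Lagrange every subgroup order divides 12. Divisors: 1, 2, 3, 4, 6, 12.
Subgroups by order — order 1: 1; order 2: 3; order 3: 1; order 4: 1; order 6: 3; order 12: 1.
Total: 1 + 3 + 1 + 1 + 3 + 1 = 10.

10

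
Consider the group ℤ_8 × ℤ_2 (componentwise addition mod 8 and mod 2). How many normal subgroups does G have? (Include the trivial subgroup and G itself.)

11

G is abelian, so every subgroup is normal.
G has 11 subgroups in total, hence 11 normal subgroups.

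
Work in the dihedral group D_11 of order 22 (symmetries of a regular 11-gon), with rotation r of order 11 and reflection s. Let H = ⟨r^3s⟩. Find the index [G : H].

11

|⟨r^3s⟩| = 2 and |G| = 22.
By Lagrange, [G : H] = |G|/|H| = 22/2 = 11.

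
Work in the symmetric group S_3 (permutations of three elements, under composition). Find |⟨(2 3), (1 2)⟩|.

6

|⟨(2 3)⟩| = 2 and |⟨(1 2)⟩| = 2, so |H| is a multiple of lcm(2, 2) = 2 and divides |G| = 6.
Closing {(2 3), (1 2)} under the group operation gives all of G, so |H| = 6.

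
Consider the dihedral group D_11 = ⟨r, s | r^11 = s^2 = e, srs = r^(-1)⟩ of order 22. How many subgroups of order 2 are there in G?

11

|G| = 22 and 2 | 22, so subgroups of order 2 are possible by Lagrange.
The subgroups of order 2 are: {e, r^10s}; {e, r^2s}; {e, r^3s}; {e, r^4s}; … (11 in all).
So G has 11 subgroups of order 2.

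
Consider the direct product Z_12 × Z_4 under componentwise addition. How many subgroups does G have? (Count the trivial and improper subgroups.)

30

|G| = 48, so by Lagrange every subgroup order divides 48. Divisors: 1, 2, 3, 4, 6, 8, 12, 16, 24, 48.
Subgroups by order — order 1: 1; order 2: 3; order 3: 1; order 4: 7; order 6: 3; order 8: 3; order 12: 7; order 16: 1; order 24: 3; order 48: 1.
Total: 1 + 3 + 1 + 7 + 3 + 3 + 7 + 1 + 3 + 1 = 30.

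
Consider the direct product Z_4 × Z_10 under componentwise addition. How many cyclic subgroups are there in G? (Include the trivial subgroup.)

12

Group the elements of G by the cyclic subgroup they generate; each cyclic subgroup of order d accounts for φ(d) elements.
Cyclic subgroups by order — order 1: 1; order 2: 3; order 4: 2; order 5: 1; order 10: 3; order 20: 2.
Total: 12.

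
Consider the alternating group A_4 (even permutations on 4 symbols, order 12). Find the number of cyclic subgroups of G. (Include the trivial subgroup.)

8

Each element a generates a cyclic subgroup ⟨a⟩; distinct elements may generate the same one (a cyclic group of order d has φ(d) generators).
Cyclic subgroups by order — order 1: 1; order 2: 3; order 3: 4.
Total: 8.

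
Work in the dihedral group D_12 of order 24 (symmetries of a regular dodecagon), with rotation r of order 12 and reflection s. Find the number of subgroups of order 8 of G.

|G| = 24 and 8 | 24, so subgroups of order 8 are possible by Lagrange.
The subgroups of order 8 are: {e, r^3, r^6, r^9, rs, r^4s, r^7s, r^10s}; {e, r^3, r^6, r^9, r^2s, r^5s, r^8s, r^11s}; {e, r^3, r^6, r^9, s, r^3s, r^6s, r^9s}.
So G has 3 subgroups of order 8.

3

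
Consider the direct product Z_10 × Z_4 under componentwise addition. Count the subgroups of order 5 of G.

|G| = 40 and 5 | 40, so subgroups of order 5 are possible by Lagrange.
The subgroups of order 5 are: {(0,0), (2,0), (4,0), (6,0), (8,0)}.
So G has 1 subgroup of order 5.

1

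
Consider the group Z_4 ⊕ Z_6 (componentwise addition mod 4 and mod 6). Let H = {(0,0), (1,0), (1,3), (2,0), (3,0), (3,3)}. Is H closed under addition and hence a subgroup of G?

Closure fails: (3,0) + (3,3) = (2,3) ∉ H. So H is not a subgroup.

No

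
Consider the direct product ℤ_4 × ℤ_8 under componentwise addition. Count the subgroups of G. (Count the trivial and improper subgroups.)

|G| = 32, so by Lagrange every subgroup order divides 32. Divisors: 1, 2, 4, 8, 16, 32.
Subgroups by order — order 1: 1; order 2: 3; order 4: 7; order 8: 7; order 16: 3; order 32: 1.
Total: 1 + 3 + 7 + 7 + 3 + 1 = 22.

22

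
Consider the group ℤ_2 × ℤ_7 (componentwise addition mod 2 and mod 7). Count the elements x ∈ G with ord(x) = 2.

1

An element (a,b) has order lcm(ord(a), ord(b)); count pairs with lcm equal to 2.
Enumerating gives 1 such elements.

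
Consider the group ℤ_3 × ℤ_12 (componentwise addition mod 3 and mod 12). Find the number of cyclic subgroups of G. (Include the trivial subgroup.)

15

Each element a generates a cyclic subgroup ⟨a⟩; distinct elements may generate the same one (a cyclic group of order d has φ(d) generators).
Cyclic subgroups by order — order 1: 1; order 2: 1; order 3: 4; order 4: 1; order 6: 4; order 12: 4.
Total: 15.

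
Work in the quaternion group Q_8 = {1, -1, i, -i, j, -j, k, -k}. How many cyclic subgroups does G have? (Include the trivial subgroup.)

5

Group the elements of G by the cyclic subgroup they generate; each cyclic subgroup of order d accounts for φ(d) elements.
Cyclic subgroups by order — order 1: 1; order 2: 1; order 4: 3.
Total: 5.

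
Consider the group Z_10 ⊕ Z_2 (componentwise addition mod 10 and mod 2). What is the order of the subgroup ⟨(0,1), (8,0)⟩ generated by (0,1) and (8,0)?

|⟨(0,1)⟩| = 2 and |⟨(8,0)⟩| = 5, so |H| is a multiple of lcm(2, 5) = 10 and divides |G| = 20.
Closing under the operation: H = {(0,0), (0,1), (2,0), (2,1), (4,0), (4,1), (6,0), (6,1), (8,0), (8,1)}, so |H| = 10.

10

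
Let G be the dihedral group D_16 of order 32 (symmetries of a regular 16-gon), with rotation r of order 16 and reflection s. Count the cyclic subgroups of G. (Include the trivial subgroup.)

A cyclic subgroup of order d is generated by each of its φ(d) elements of order d, so the cyclic subgroups of order d number (#elements of order d)/φ(d).
Cyclic subgroups by order — order 1: 1; order 2: 17; order 4: 1; order 8: 1; order 16: 1.
Total: 21.

21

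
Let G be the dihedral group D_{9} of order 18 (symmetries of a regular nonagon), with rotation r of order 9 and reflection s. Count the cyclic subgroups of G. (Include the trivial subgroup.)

12

A cyclic subgroup of order d is generated by each of its φ(d) elements of order d, so the cyclic subgroups of order d number (#elements of order d)/φ(d).
Cyclic subgroups by order — order 1: 1; order 2: 9; order 3: 1; order 9: 1.
Total: 12.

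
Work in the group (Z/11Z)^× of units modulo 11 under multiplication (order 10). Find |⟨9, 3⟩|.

5

|⟨9⟩| = 5 and |⟨3⟩| = 5, so |H| is a multiple of lcm(5, 5) = 5 and divides |G| = 10.
Closing under the operation: H = {1, 3, 4, 5, 9}, so |H| = 5.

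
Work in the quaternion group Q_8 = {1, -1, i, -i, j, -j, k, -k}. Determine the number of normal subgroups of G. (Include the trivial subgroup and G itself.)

G has 6 subgroups. Checking conjugation-invariance by order — order 1: 1/1 normal; order 2: 1/1 normal; order 4: 3/3 normal; order 8: 1/1 normal.
Total normal subgroups: 6.

6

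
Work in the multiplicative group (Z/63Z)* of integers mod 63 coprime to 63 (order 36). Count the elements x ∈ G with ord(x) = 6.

24

Enumerating element orders in G gives 24 elements of order 6.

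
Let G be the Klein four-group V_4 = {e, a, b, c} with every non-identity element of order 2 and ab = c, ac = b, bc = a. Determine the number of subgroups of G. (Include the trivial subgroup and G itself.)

5

|G| = 4, so by Lagrange every subgroup order divides 4. Divisors: 1, 2, 4.
Subgroups by order — order 1: 1; order 2: 3; order 4: 1.
Total: 1 + 3 + 1 = 5.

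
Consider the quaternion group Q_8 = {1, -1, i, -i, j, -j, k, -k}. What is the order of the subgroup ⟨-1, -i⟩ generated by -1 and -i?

|⟨-1⟩| = 2 and |⟨-i⟩| = 4, so |H| is a multiple of lcm(2, 4) = 4 and divides |G| = 8.
Closing under the operation: H = {1, -1, i, -i}, so |H| = 4.

4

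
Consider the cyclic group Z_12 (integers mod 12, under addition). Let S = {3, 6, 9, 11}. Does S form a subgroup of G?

No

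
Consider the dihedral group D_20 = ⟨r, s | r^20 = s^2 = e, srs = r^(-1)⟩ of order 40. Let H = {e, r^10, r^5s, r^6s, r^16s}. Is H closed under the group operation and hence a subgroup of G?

Closure fails: r^10 · r^5s = r^15s ∉ H. So H is not a subgroup.

No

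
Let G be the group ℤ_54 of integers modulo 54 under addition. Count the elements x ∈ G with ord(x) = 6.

In a cyclic group of order 54, the number of elements of order d (for d | 54) is φ(d).
φ(6) = 2.

2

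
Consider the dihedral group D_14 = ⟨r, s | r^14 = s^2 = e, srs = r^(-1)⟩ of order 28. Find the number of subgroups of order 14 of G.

|G| = 28 and 14 | 28, so subgroups of order 14 are possible by Lagrange.
The subgroups of order 14 are: {e, r, r^2, r^3, r^4, r^5, r^6, r^7, r^8, r^9, r^10, r^11, r^12, r^13}; {e, r^2, r^4, r^6, r^8, r^10, r^12, s, r^2s, r^4s, r^6s, r^8s, r^10s, r^12s}; {e, r^2, r^4, r^6, r^8, r^10, r^12, rs, r^3s, r^5s, r^7s, r^9s, r^11s, r^13s}.
So G has 3 subgroups of order 14.

3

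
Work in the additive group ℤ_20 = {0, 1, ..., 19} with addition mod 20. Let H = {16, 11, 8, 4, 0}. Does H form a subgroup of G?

8 ∈ H but its inverse 12 ∉ H, so H is not a subgroup.

No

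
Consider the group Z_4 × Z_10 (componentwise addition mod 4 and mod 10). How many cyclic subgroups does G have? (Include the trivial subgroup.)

12

Group the elements of G by the cyclic subgroup they generate; each cyclic subgroup of order d accounts for φ(d) elements.
Cyclic subgroups by order — order 1: 1; order 2: 3; order 4: 2; order 5: 1; order 10: 3; order 20: 2.
Total: 12.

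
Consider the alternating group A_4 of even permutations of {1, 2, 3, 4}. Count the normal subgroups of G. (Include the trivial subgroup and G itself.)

3

G has 10 subgroups. Checking conjugation-invariance by order — order 1: 1/1 normal; order 2: 0/3 normal; order 3: 0/4 normal; order 4: 1/1 normal; order 12: 1/1 normal.
Total normal subgroups: 3.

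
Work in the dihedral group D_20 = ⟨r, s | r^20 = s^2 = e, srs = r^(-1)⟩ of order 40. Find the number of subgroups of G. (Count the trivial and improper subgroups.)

48

|G| = 40, so by Lagrange every subgroup order divides 40. Divisors: 1, 2, 4, 5, 8, 10, 20, 40.
Subgroups by order — order 1: 1; order 2: 21; order 4: 11; order 5: 1; order 8: 5; order 10: 5; order 20: 3; order 40: 1.
Total: 1 + 21 + 11 + 1 + 5 + 5 + 3 + 1 = 48.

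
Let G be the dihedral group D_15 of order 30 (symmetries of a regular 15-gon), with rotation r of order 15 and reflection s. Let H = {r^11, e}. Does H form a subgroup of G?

r^11 ∈ H but its inverse r^4 ∉ H, so H is not a subgroup.

No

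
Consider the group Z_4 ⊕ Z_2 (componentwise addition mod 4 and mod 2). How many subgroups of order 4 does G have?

3

|G| = 8 and 4 | 8, so subgroups of order 4 are possible by Lagrange.
The subgroups of order 4 are: {(0,0), (0,1), (2,0), (2,1)}; {(0,0), (1,0), (2,0), (3,0)}; {(0,0), (1,1), (2,0), (3,1)}.
So G has 3 subgroups of order 4.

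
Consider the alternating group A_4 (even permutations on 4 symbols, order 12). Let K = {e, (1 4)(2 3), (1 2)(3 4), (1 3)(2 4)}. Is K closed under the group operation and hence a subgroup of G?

|K| = 4 divides |G| = 12, consistent with Lagrange.
K contains the identity, every element's inverse is in K, and K is closed under ∘: it is a subgroup.

Yes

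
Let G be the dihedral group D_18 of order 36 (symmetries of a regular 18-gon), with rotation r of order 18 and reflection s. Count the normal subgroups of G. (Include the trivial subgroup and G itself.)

G has 45 subgroups. Checking conjugation-invariance by order — order 1: 1/1 normal; order 2: 1/19 normal; order 3: 1/1 normal; order 4: 0/9 normal; order 6: 1/7 normal; order 9: 1/1 normal; order 12: 0/3 normal; order 18: 3/3 normal; order 36: 1/1 normal.
Total normal subgroups: 9.

9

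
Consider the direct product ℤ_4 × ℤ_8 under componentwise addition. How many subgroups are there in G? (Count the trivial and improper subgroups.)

22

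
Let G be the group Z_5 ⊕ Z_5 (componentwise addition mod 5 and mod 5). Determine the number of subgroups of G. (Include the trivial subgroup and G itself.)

8

|G| = 25, so by Lagrange every subgroup order divides 25. Divisors: 1, 5, 25.
Subgroups by order — order 1: 1; order 5: 6; order 25: 1.
Total: 1 + 6 + 1 = 8.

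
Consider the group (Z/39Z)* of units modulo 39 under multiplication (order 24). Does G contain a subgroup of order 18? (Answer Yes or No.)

No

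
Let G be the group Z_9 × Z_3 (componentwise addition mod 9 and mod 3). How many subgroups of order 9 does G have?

|G| = 27 and 9 | 27, so subgroups of order 9 are possible by Lagrange.
The subgroups of order 9 are: {(0,0), (0,1), (0,2), (3,0), (3,1), (3,2), (6,0), (6,1), (6,2)}; {(0,0), (1,0), (2,0), (3,0), (4,0), (5,0), (6,0), (7,0), (8,0)}; {(0,0), (1,1), (2,2), (3,0), (4,1), (5,2), (6,0), (7,1), (8,2)}; {(0,0), (1,2), (2,1), (3,0), (4,2), (5,1), (6,0), (7,2), (8,1)}.
So G has 4 subgroups of order 9.

4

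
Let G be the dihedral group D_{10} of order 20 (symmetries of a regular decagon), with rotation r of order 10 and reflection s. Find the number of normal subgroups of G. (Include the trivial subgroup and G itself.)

7

G has 22 subgroups. Checking conjugation-invariance by order — order 1: 1/1 normal; order 2: 1/11 normal; order 4: 0/5 normal; order 5: 1/1 normal; order 10: 3/3 normal; order 20: 1/1 normal.
Total normal subgroups: 7.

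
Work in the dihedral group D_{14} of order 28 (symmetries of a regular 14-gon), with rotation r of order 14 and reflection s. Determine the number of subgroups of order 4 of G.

7

|G| = 28 and 4 | 28, so subgroups of order 4 are possible by Lagrange.
The subgroups of order 4 are: {e, r^7, r^3s, r^10s}; {e, r^7, r^4s, r^11s}; {e, r^7, r^5s, r^12s}; {e, r^7, r^6s, r^13s}; … (7 in all).
So G has 7 subgroups of order 4.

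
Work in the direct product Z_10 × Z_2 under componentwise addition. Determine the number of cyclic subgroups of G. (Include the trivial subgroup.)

8

Group the elements of G by the cyclic subgroup they generate; each cyclic subgroup of order d accounts for φ(d) elements.
Cyclic subgroups by order — order 1: 1; order 2: 3; order 5: 1; order 10: 3.
Total: 8.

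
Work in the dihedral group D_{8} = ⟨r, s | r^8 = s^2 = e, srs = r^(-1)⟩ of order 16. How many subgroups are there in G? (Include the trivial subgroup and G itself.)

19

|G| = 16, so by Lagrange every subgroup order divides 16. Divisors: 1, 2, 4, 8, 16.
Subgroups by order — order 1: 1; order 2: 9; order 4: 5; order 8: 3; order 16: 1.
Total: 1 + 9 + 5 + 3 + 1 = 19.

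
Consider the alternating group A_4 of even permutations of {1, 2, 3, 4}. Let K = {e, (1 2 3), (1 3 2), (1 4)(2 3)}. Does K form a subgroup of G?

No

Closure fails: (1 3 2) ∘ (1 4)(2 3) = (1 4 3) ∉ K. So K is not a subgroup.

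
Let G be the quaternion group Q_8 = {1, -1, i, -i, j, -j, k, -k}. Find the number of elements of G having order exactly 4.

The elements of order 4 are: i, -i, j, -j, k, -k.
That's 6.

6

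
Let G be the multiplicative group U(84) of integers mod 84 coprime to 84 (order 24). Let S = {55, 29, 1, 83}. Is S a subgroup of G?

|S| = 4 divides |G| = 24, consistent with Lagrange.
S contains the identity, every element's inverse is in S, and S is closed under ·: it is a subgroup.

Yes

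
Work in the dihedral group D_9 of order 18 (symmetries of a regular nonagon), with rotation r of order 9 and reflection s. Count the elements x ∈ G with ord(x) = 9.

6

The elements of order 9 are: r, r^2, r^4, r^5, r^7, r^8.
That's 6.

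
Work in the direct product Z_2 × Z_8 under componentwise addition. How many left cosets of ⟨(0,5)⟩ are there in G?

2

|⟨(0,5)⟩| = 8 and |G| = 16.
By Lagrange, [G : H] = |G|/|H| = 16/8 = 2.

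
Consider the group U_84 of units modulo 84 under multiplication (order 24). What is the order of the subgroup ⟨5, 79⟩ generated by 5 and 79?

|⟨5⟩| = 6 and |⟨79⟩| = 6, so |H| is a multiple of lcm(6, 6) = 6 and divides |G| = 24.
Closing under the operation: H = {1, 5, 17, 25, 37, 41, 43, 47, 59, 67, 79, 83}, so |H| = 12.

12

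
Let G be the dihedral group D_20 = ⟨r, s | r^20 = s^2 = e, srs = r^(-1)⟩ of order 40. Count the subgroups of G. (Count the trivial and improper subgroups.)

|G| = 40, so by Lagrange every subgroup order divides 40. Divisors: 1, 2, 4, 5, 8, 10, 20, 40.
Subgroups by order — order 1: 1; order 2: 21; order 4: 11; order 5: 1; order 8: 5; order 10: 5; order 20: 3; order 40: 1.
Total: 1 + 21 + 11 + 1 + 5 + 5 + 3 + 1 = 48.

48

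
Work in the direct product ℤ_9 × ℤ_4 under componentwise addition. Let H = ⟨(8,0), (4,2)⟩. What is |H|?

|⟨(8,0)⟩| = 9 and |⟨(4,2)⟩| = 18, so |H| is a multiple of lcm(9, 18) = 18 and divides |G| = 36.
Closing under the operation: H = {(0,0), (0,2), (1,0), (1,2), (2,0), (2,2), (3,0), (3,2), (4,0), (4,2), (5,0), (5,2), (6,0), (6,2), (7,0), (7,2), (8,0), (8,2)}, so |H| = 18.

18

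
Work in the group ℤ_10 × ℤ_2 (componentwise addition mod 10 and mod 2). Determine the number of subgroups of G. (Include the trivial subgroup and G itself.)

|G| = 20, so by Lagrange every subgroup order divides 20. Divisors: 1, 2, 4, 5, 10, 20.
Subgroups by order — order 1: 1; order 2: 3; order 4: 1; order 5: 1; order 10: 3; order 20: 1.
Total: 1 + 3 + 1 + 1 + 3 + 1 = 10.

10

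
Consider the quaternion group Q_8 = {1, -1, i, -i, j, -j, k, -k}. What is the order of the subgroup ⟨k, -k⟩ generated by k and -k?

4

|⟨k⟩| = 4 and |⟨-k⟩| = 4, so |H| is a multiple of lcm(4, 4) = 4 and divides |G| = 8.
Closing under the operation: H = {1, -1, k, -k}, so |H| = 4.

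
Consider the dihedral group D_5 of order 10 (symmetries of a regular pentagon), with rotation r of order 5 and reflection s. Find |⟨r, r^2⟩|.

|⟨r⟩| = 5 and |⟨r^2⟩| = 5, so |H| is a multiple of lcm(5, 5) = 5 and divides |G| = 10.
Closing under the operation: H = {e, r, r^2, r^3, r^4}, so |H| = 5.

5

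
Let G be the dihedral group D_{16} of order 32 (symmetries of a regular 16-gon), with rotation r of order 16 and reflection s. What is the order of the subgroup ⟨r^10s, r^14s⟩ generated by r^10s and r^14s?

8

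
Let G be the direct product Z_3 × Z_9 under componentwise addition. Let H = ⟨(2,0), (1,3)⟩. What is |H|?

|⟨(2,0)⟩| = 3 and |⟨(1,3)⟩| = 3, so |H| is a multiple of lcm(3, 3) = 3 and divides |G| = 27.
Closing under the operation: H = {(0,0), (0,3), (0,6), (1,0), (1,3), (1,6), (2,0), (2,3), (2,6)}, so |H| = 9.

9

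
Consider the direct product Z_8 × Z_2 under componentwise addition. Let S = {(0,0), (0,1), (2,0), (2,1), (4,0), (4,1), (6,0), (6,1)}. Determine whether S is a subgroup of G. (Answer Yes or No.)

|S| = 8 divides |G| = 16, consistent with Lagrange.
S contains the identity, every element's inverse is in S, and S is closed under +: it is a subgroup.

Yes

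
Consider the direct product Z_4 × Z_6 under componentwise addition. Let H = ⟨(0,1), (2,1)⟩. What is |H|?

|⟨(0,1)⟩| = 6 and |⟨(2,1)⟩| = 6, so |H| is a multiple of lcm(6, 6) = 6 and divides |G| = 24.
Closing under the operation: H = {(0,0), (0,1), (0,2), (0,3), (0,4), (0,5), (2,0), (2,1), (2,2), (2,3), (2,4), (2,5)}, so |H| = 12.

12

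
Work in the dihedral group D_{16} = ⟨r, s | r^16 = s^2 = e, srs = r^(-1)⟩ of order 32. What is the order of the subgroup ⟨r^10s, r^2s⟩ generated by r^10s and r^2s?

4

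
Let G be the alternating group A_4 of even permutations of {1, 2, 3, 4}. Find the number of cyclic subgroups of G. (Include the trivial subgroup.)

8

Group the elements of G by the cyclic subgroup they generate; each cyclic subgroup of order d accounts for φ(d) elements.
Cyclic subgroups by order — order 1: 1; order 2: 3; order 3: 4.
Total: 8.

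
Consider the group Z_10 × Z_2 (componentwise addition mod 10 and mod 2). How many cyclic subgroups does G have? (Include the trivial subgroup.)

8

A cyclic subgroup of order d is generated by each of its φ(d) elements of order d, so the cyclic subgroups of order d number (#elements of order d)/φ(d).
Cyclic subgroups by order — order 1: 1; order 2: 3; order 5: 1; order 10: 3.
Total: 8.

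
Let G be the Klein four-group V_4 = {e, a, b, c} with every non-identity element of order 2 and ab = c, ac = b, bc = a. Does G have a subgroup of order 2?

Yes

2 | 4. A subgroup of order 2 is {e, a}.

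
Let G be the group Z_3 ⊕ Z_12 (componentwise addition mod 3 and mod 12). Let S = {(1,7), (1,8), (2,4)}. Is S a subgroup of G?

No

The identity (0,0) ∉ S, so S is not a subgroup.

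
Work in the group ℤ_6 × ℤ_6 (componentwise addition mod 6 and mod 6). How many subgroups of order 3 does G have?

|G| = 36 and 3 | 36, so subgroups of order 3 are possible by Lagrange.
The subgroups of order 3 are: {(0,0), (0,2), (0,4)}; {(0,0), (2,0), (4,0)}; {(0,0), (2,2), (4,4)}; {(0,0), (2,4), (4,2)}.
So G has 4 subgroups of order 3.

4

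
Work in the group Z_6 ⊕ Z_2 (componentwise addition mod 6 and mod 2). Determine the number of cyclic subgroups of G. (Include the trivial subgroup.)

A cyclic subgroup of order d is generated by each of its φ(d) elements of order d, so the cyclic subgroups of order d number (#elements of order d)/φ(d).
Cyclic subgroups by order — order 1: 1; order 2: 3; order 3: 1; order 6: 3.
Total: 8.

8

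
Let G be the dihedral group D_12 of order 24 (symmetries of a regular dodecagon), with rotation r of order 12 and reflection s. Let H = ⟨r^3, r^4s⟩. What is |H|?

8

|⟨r^3⟩| = 4 and |⟨r^4s⟩| = 2, so |H| is a multiple of lcm(4, 2) = 4 and divides |G| = 24.
Closing under the operation: H = {e, r^3, r^6, r^9, rs, r^4s, r^7s, r^10s}, so |H| = 8.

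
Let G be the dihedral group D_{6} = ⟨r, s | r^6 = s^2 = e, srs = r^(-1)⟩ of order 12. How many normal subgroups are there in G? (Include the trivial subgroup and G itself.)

G has 16 subgroups. Checking conjugation-invariance by order — order 1: 1/1 normal; order 2: 1/7 normal; order 3: 1/1 normal; order 4: 0/3 normal; order 6: 3/3 normal; order 12: 1/1 normal.
Total normal subgroups: 7.

7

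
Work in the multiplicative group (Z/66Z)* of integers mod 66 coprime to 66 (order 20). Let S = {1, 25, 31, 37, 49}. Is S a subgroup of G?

|S| = 5 divides |G| = 20, consistent with Lagrange.
S contains the identity, every element's inverse is in S, and S is closed under ·: it is a subgroup.
In fact S = ⟨49⟩.

Yes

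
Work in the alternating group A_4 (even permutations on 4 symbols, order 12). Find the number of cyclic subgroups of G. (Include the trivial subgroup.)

Each element a generates a cyclic subgroup ⟨a⟩; distinct elements may generate the same one (a cyclic group of order d has φ(d) generators).
Cyclic subgroups by order — order 1: 1; order 2: 3; order 3: 4.
Total: 8.

8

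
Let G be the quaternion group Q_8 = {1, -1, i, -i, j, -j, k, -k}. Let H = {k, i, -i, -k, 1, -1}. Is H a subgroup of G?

|H| = 6 does not divide |G| = 8, so by Lagrange H is not a subgroup.

No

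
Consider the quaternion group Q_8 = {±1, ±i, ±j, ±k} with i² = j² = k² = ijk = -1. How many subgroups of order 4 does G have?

|G| = 8 and 4 | 8, so subgroups of order 4 are possible by Lagrange.
The subgroups of order 4 are: {1, -1, i, -i}; {1, -1, j, -j}; {1, -1, k, -k}.
So G has 3 subgroups of order 4.

3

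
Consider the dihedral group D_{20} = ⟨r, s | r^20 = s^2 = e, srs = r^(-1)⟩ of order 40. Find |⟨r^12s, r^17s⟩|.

|⟨r^12s⟩| = 2 and |⟨r^17s⟩| = 2, so |H| is a multiple of lcm(2, 2) = 2 and divides |G| = 40.
Closing under the operation: H = {e, r^5, r^10, r^15, r^2s, r^7s, r^12s, r^17s}, so |H| = 8.

8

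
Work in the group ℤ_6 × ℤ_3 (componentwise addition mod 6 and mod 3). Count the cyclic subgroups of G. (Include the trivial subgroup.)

Each element a generates a cyclic subgroup ⟨a⟩; distinct elements may generate the same one (a cyclic group of order d has φ(d) generators).
Cyclic subgroups by order — order 1: 1; order 2: 1; order 3: 4; order 6: 4.
Total: 10.

10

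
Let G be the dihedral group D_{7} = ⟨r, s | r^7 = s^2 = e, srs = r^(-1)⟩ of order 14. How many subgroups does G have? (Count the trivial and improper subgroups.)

|G| = 14, so by Lagrange every subgroup order divides 14. Divisors: 1, 2, 7, 14.
Subgroups by order — order 1: 1; order 2: 7; order 7: 1; order 14: 1.
Total: 1 + 7 + 1 + 1 = 10.

10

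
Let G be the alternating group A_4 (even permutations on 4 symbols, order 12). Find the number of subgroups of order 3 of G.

|G| = 12 and 3 | 12, so subgroups of order 3 are possible by Lagrange.
The subgroups of order 3 are: {e, (1 2 3), (1 3 2)}; {e, (1 2 4), (1 4 2)}; {e, (1 3 4), (1 4 3)}; {e, (2 3 4), (2 4 3)}.
So G has 4 subgroups of order 3.

4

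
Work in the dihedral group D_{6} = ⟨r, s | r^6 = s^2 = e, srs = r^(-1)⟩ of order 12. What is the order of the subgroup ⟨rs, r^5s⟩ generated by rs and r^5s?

6

|⟨rs⟩| = 2 and |⟨r^5s⟩| = 2, so |H| is a multiple of lcm(2, 2) = 2 and divides |G| = 12.
Closing under the operation: H = {e, r^2, r^4, rs, r^3s, r^5s}, so |H| = 6.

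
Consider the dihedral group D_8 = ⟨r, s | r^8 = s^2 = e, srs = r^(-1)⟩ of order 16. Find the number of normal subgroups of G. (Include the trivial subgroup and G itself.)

G has 19 subgroups. Checking conjugation-invariance by order — order 1: 1/1 normal; order 2: 1/9 normal; order 4: 1/5 normal; order 8: 3/3 normal; order 16: 1/1 normal.
Total normal subgroups: 7.

7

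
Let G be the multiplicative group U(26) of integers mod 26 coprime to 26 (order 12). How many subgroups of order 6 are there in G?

1

|G| = 12 and 6 | 12, so subgroups of order 6 are possible by Lagrange.
The subgroups of order 6 are: {1, 3, 9, 17, 23, 25}.
So G has 1 subgroup of order 6.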